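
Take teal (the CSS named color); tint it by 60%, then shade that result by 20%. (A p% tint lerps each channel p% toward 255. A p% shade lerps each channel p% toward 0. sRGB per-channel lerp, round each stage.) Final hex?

#7aa3a3

CSS teal is rgb(0, 128, 128).
A 60% tint moves each channel 60% toward 255:
  R: 0 + 153 = 153 → 153
  G: 128 + 0.6×(255−128) = 128 + 76.2 = 204.2 → 204
  B: 128 + 0.6×(255−128) = 128 + 76.2 = 204.2 → 204
After the tint: rgb(153, 204, 204) = #99cccc.
Lerp each channel 20% toward 0:
  R: 153 + 0.2×(0−153) = 153 − 30.6 = 122.4 → 122
  G: 204 + 0.2×(0−204) = 204 − 40.8 = 163.2 → 163
  B: 204 − 40.8 = 163.2 → 163
rgb(122, 163, 163) = #7aa3a3.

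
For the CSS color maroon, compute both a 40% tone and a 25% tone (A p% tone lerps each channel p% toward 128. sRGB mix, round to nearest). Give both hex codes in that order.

CSS maroon is rgb(128, 0, 0).
40% tone:
  R: 128 + 0 = 128 → 128
  G: 0 + 0.4×(128−0) = 0 + 51.2 = 51.2 → 51
  B: 0 + 51.2 = 51.2 → 51
  → #803333
25% tone:
  R: 128 + 0 = 128 → 128
  G: 0 + 32 = 32 → 32
  B: 0 + 32 = 32 → 32
  → #802020

#803333, #802020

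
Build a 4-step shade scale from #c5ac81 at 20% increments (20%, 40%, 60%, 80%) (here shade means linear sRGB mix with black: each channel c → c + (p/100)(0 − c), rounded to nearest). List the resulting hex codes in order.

#c5ac81 is rgb(197, 172, 129).
20%: (197 − 39.4 = 157.6→158, 172 − 34.4 = 137.6→138, 129 − 25.8 = 103.2→103) → #9e8a67
40%: (197 − 78.8 = 118.2→118, 172 − 68.8 = 103.2→103, 129 − 51.6 = 77.4→77) → #76674d
60%: (197 − 118.2 = 78.8→79, 172 − 103.2 = 68.8→69, 129 − 77.4 = 51.6→52) → #4f4534
80%: (197 − 157.6 = 39.4→39, 172 − 137.6 = 34.4→34, 129 − 103.2 = 25.8→26) → #27221a

#9e8a67, #76674d, #4f4534, #27221a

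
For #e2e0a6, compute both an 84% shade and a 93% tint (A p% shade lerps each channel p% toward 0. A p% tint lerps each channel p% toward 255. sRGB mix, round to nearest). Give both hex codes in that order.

#24241b, #fdfdf9

#e2e0a6 is rgb(226, 224, 166).
84% shade:
  R: 226 − 189.84 = 36.16 → 36
  G: 224 − 188.16 = 35.84 → 36
  B: 166 − 139.44 = 26.56 → 27
  → #24241b
93% tint:
  R: 226 + 0.93×(255−226) = 226 + 26.97 = 252.97 → 253
  G: 224 + 28.83 = 252.83 → 253
  B: 166 + 0.93×(255−166) = 166 + 82.77 = 248.77 → 249
  → #fdfdf9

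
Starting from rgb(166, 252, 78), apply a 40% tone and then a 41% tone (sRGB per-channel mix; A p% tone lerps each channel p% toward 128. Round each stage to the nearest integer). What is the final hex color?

#8eac6e

A 40% tone moves each channel 40% toward 128:
  R: 166 + 0.4×(128−166) = 166 − 15.2 = 150.8 → 151
  G: 252 − 49.6 = 202.4 → 202
  B: 78 + 20 = 98 → 98
After the tone: rgb(151, 202, 98) = #97ca62.
Lerp each channel 41% toward 128:
  R: 151 + 0.41×(128−151) = 151 − 9.43 = 141.57 → 142
  G: 202 − 30.34 = 171.66 → 172
  B: 98 + 0.41×(128−98) = 98 + 12.3 = 110.3 → 110
rgb(142, 172, 110) = #8eac6e.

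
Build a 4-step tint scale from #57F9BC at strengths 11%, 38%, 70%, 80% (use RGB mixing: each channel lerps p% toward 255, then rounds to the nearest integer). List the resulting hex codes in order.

#69FAC3, #97FBD5, #CDFDEB, #DDFEF2

#57F9BC is rgb(87, 249, 188).
11%: (87 + 18.48 = 105.48→105, 249 + 0.66 = 249.66→250, 188 + 7.37 = 195.37→195) → #69FAC3
38%: (87 + 63.84 = 150.84→151, 249 + 2.28 = 251.28→251, 188 + 25.46 = 213.46→213) → #97FBD5
70%: (87 + 117.6 = 204.6→205, 249 + 4.2 = 253.2→253, 188 + 46.9 = 234.9→235) → #CDFDEB
80%: (87 + 134.4 = 221.4→221, 249 + 4.8 = 253.8→254, 188 + 53.6 = 241.6→242) → #DDFEF2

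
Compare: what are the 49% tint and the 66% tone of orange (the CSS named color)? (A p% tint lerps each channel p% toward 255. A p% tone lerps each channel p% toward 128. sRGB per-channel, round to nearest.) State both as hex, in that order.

CSS orange is rgb(255, 165, 0).
49% tint:
  R: 255 + 0.49×(255−255) = 255 + 0 = 255 → 255
  G: 165 + 0.49×(255−165) = 165 + 44.1 = 209.1 → 209
  B: 0 + 124.95 = 124.95 → 125
  → #FFD17D
66% tone:
  R: 255 + 0.66×(128−255) = 255 − 83.82 = 171.18 → 171
  G: 165 − 24.42 = 140.58 → 141
  B: 0 + 0.66×(128−0) = 0 + 84.48 = 84.48 → 84
  → #AB8D54

#FFD17D, #AB8D54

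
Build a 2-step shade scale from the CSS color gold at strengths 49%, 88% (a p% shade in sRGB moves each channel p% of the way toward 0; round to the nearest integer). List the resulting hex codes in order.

CSS gold is rgb(255, 215, 0).
49%: (255 − 124.95 = 130.05→130, 215 − 105.35 = 109.65→110, 0→0) → #826e00
88%: (255 − 224.4 = 30.6→31, 215 − 189.2 = 25.8→26, 0→0) → #1f1a00

#826e00, #1f1a00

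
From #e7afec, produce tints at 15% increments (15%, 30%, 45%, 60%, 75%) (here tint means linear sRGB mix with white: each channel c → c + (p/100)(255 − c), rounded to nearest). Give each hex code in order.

#e7afec is rgb(231, 175, 236).
15%: (231 + 3.6 = 234.6→235, 175 + 12 = 187→187, 236 + 2.85 = 238.85→239) → #ebbbef
30%: (231 + 7.2 = 238.2→238, 175 + 24 = 199→199, 236 + 5.7 = 241.7→242) → #eec7f2
45%: (231 + 10.8 = 241.8→242, 175 + 36 = 211→211, 236 + 8.55 = 244.55→245) → #f2d3f5
60%: (231 + 14.4 = 245.4→245, 175 + 48 = 223→223, 236 + 11.4 = 247.4→247) → #f5dff7
75%: (231 + 18 = 249→249, 175 + 60 = 235→235, 236 + 14.25 = 250.25→250) → #f9ebfa

#ebbbef, #eec7f2, #f2d3f5, #f5dff7, #f9ebfa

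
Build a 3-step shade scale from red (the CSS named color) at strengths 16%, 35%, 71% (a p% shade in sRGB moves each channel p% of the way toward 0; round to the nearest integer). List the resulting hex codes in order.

CSS red is rgb(255, 0, 0).
16%: (255 − 40.8 = 214.2→214, 0→0, 0→0) → #d60000
35%: (255 − 89.25 = 165.75→166, 0→0, 0→0) → #a60000
71%: (255 − 181.05 = 73.95→74, 0→0, 0→0) → #4a0000

#d60000, #a60000, #4a0000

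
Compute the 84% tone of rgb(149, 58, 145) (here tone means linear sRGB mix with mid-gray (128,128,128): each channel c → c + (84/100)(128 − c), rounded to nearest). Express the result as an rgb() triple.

An 84% tone moves each channel 84% toward 128:
  R: 149 − 17.64 = 131.36 → 131
  G: 58 + 0.84×(128−58) = 58 + 58.8 = 116.8 → 117
  B: 145 + 0.84×(128−145) = 145 − 14.28 = 130.72 → 131

rgb(131, 117, 131)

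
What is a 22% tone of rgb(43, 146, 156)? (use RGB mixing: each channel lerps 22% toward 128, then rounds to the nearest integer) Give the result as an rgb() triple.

rgb(62, 142, 150)

Lerp each channel 22% toward 128:
  R: 43 + 0.22×(128−43) = 43 + 18.7 = 61.7 → 62
  G: 146 − 3.96 = 142.04 → 142
  B: 156 + 0.22×(128−156) = 156 − 6.16 = 149.84 → 150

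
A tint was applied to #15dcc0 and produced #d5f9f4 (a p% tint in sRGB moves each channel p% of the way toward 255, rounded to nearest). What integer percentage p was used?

82%

#15dcc0 is rgb(21, 220, 192); #d5f9f4 is rgb(213, 249, 244).
On the R channel (widest range): 213 ≈ 21 + (p/100)(255 − 21), so p ≈ 100×(213 − 21)/(255 − 21) = 19200/234 = 82.05.
p = 82 reproduces all three channels after rounding.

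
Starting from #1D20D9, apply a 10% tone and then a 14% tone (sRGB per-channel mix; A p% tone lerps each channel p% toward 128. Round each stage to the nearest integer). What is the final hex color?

#3336C5

#1D20D9 is rgb(29, 32, 217).
A 10% tone moves each channel 10% toward 128:
  R: 29 + 0.1×(128−29) = 29 + 9.9 = 38.9 → 39
  G: 32 + 0.1×(128−32) = 32 + 9.6 = 41.6 → 42
  B: 217 − 8.9 = 208.1 → 208
After the tone: rgb(39, 42, 208) = #272AD0.
A 14% tone moves each channel 14% toward 128:
  R: 39 + 0.14×(128−39) = 39 + 12.46 = 51.46 → 51
  G: 42 + 0.14×(128−42) = 42 + 12.04 = 54.04 → 54
  B: 208 + 0.14×(128−208) = 208 − 11.2 = 196.8 → 197
rgb(51, 54, 197) = #3336C5.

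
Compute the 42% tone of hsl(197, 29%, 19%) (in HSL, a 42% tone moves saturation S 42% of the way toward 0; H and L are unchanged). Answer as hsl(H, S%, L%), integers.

hsl(197, 17%, 19%)

S moves 42% from 29 toward 0: 29 − 12.18 = 16.82 → 17.
H and L are unchanged.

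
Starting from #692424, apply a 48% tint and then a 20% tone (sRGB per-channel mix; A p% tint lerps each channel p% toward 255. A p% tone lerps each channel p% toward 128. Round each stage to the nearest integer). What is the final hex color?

#A78A8A

#692424 is rgb(105, 36, 36).
A 48% tint moves each channel 48% toward 255:
  R: 105 + 0.48×(255−105) = 105 + 72 = 177 → 177
  G: 36 + 0.48×(255−36) = 36 + 105.12 = 141.12 → 141
  B: 36 + 0.48×(255−36) = 36 + 105.12 = 141.12 → 141
After the tint: rgb(177, 141, 141) = #B18D8D.
Per channel, c → c + 0.2(128 − c):
  R: 177 − 9.8 = 167.2 → 167
  G: 141 + 0.2×(128−141) = 141 − 2.6 = 138.4 → 138
  B: 141 + 0.2×(128−141) = 141 − 2.6 = 138.4 → 138
rgb(167, 138, 138) = #A78A8A.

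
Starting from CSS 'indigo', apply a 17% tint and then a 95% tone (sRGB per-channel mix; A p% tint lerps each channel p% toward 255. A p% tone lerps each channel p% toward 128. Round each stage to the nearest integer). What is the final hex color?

#7F7C81

CSS indigo is rgb(75, 0, 130).
A 17% tint moves each channel 17% toward 255:
  R: 75 + 0.17×(255−75) = 75 + 30.6 = 105.6 → 106
  G: 0 + 43.35 = 43.35 → 43
  B: 130 + 21.25 = 151.25 → 151
After the tint: rgb(106, 43, 151) = #6A2B97.
A 95% tone moves each channel 95% toward 128:
  R: 106 + 20.9 = 126.9 → 127
  G: 43 + 80.75 = 123.75 → 124
  B: 151 + 0.95×(128−151) = 151 − 21.85 = 129.15 → 129
rgb(127, 124, 129) = #7F7C81.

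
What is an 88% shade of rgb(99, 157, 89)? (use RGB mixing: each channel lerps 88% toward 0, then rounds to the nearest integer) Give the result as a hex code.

Lerp each channel 88% toward 0:
  R: 99 + 0.88×(0−99) = 99 − 87.12 = 11.88 → 12
  G: 157 − 138.16 = 18.84 → 19
  B: 89 − 78.32 = 10.68 → 11
rgb(12, 19, 11) = #0C130B.

#0C130B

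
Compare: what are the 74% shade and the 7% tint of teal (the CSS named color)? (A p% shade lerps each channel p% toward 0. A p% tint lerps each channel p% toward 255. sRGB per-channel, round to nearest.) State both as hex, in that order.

#002121, #128989

CSS teal is rgb(0, 128, 128).
74% shade:
  R: 0 + 0.74×(0−0) = 0 + 0 = 0 → 0
  G: 128 + 0.74×(0−128) = 128 − 94.72 = 33.28 → 33
  B: 128 + 0.74×(0−128) = 128 − 94.72 = 33.28 → 33
  → #002121
7% tint:
  R: 0 + 0.07×(255−0) = 0 + 17.85 = 17.85 → 18
  G: 128 + 0.07×(255−128) = 128 + 8.89 = 136.89 → 137
  B: 128 + 0.07×(255−128) = 128 + 8.89 = 136.89 → 137
  → #128989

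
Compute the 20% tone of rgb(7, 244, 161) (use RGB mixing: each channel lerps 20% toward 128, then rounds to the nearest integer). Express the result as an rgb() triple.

A 20% tone moves each channel 20% toward 128:
  R: 7 + 24.2 = 31.2 → 31
  G: 244 + 0.2×(128−244) = 244 − 23.2 = 220.8 → 221
  B: 161 − 6.6 = 154.4 → 154

rgb(31, 221, 154)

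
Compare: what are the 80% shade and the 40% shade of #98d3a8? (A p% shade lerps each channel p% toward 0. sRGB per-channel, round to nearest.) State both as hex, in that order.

#98d3a8 is rgb(152, 211, 168).
80% shade:
  R: 152 + 0.8×(0−152) = 152 − 121.6 = 30.4 → 30
  G: 211 + 0.8×(0−211) = 211 − 168.8 = 42.2 → 42
  B: 168 − 134.4 = 33.6 → 34
  → #1e2a22
40% shade:
  R: 152 + 0.4×(0−152) = 152 − 60.8 = 91.2 → 91
  G: 211 − 84.4 = 126.6 → 127
  B: 168 + 0.4×(0−168) = 168 − 67.2 = 100.8 → 101
  → #5b7f65

#1e2a22, #5b7f65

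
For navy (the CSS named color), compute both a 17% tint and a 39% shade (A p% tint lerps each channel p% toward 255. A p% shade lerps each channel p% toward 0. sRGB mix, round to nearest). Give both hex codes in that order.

CSS navy is rgb(0, 0, 128).
17% tint:
  R: 0 + 0.17×(255−0) = 0 + 43.35 = 43.35 → 43
  G: 0 + 43.35 = 43.35 → 43
  B: 128 + 0.17×(255−128) = 128 + 21.59 = 149.59 → 150
  → #2B2B96
39% shade:
  R: 0 + 0.39×(0−0) = 0 + 0 = 0 → 0
  G: 0 + 0 = 0 → 0
  B: 128 − 49.92 = 78.08 → 78
  → #00004E

#2B2B96, #00004E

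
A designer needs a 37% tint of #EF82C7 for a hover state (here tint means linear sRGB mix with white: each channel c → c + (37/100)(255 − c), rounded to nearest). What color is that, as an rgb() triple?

rgb(245, 176, 220)

#EF82C7 is rgb(239, 130, 199).
Per channel, c → c + 0.37(255 − c):
  R: 239 + 5.92 = 244.92 → 245
  G: 130 + 46.25 = 176.25 → 176
  B: 199 + 20.72 = 219.72 → 220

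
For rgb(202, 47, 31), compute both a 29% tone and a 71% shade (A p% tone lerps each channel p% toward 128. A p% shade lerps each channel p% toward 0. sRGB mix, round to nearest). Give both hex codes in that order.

#B5463B, #3B0E09

29% tone:
  R: 202 − 21.46 = 180.54 → 181
  G: 47 + 0.29×(128−47) = 47 + 23.49 = 70.49 → 70
  B: 31 + 0.29×(128−31) = 31 + 28.13 = 59.13 → 59
  → #B5463B
71% shade:
  R: 202 − 143.42 = 58.58 → 59
  G: 47 − 33.37 = 13.63 → 14
  B: 31 − 22.01 = 8.99 → 9
  → #3B0E09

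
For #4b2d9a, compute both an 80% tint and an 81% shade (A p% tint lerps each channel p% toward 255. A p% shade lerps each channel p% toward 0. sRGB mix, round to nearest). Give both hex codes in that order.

#dbd5eb, #0e091d

#4b2d9a is rgb(75, 45, 154).
80% tint:
  R: 75 + 144 = 219 → 219
  G: 45 + 168 = 213 → 213
  B: 154 + 80.8 = 234.8 → 235
  → #dbd5eb
81% shade:
  R: 75 + 0.81×(0−75) = 75 − 60.75 = 14.25 → 14
  G: 45 − 36.45 = 8.55 → 9
  B: 154 − 124.74 = 29.26 → 29
  → #0e091d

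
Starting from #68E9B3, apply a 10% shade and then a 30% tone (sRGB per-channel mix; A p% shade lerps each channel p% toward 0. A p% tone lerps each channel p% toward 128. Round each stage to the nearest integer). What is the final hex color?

#68B997

#68E9B3 is rgb(104, 233, 179).
Per channel, c → c + 0.1(0 − c):
  R: 104 + 0.1×(0−104) = 104 − 10.4 = 93.6 → 94
  G: 233 + 0.1×(0−233) = 233 − 23.3 = 209.7 → 210
  B: 179 + 0.1×(0−179) = 179 − 17.9 = 161.1 → 161
After the shade: rgb(94, 210, 161) = #5ED2A1.
Per channel, c → c + 0.3(128 − c):
  R: 94 + 0.3×(128−94) = 94 + 10.2 = 104.2 → 104
  G: 210 − 24.6 = 185.4 → 185
  B: 161 + 0.3×(128−161) = 161 − 9.9 = 151.1 → 151
rgb(104, 185, 151) = #68B997.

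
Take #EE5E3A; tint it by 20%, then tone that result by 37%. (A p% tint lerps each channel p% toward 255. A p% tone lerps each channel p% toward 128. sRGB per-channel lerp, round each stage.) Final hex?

#C77F6C

#EE5E3A is rgb(238, 94, 58).
A 20% tint moves each channel 20% toward 255:
  R: 238 + 3.4 = 241.4 → 241
  G: 94 + 32.2 = 126.2 → 126
  B: 58 + 0.2×(255−58) = 58 + 39.4 = 97.4 → 97
After the tint: rgb(241, 126, 97) = #F17E61.
A 37% tone moves each channel 37% toward 128:
  R: 241 + 0.37×(128−241) = 241 − 41.81 = 199.19 → 199
  G: 126 + 0.74 = 126.74 → 127
  B: 97 + 11.47 = 108.47 → 108
rgb(199, 127, 108) = #C77F6C.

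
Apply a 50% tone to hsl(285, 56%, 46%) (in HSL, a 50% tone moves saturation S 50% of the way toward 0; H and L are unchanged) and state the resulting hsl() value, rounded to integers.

S moves 50% from 56 toward 0: 56 − 28 = 28 → 28.
H and L are unchanged.

hsl(285, 28%, 46%)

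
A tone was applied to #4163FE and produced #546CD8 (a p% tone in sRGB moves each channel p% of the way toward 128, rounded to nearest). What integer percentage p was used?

30%

#4163FE is rgb(65, 99, 254); #546CD8 is rgb(84, 108, 216).
On the B channel (widest range): 216 ≈ 254 + (p/100)(128 − 254), so p ≈ 100×(216 − 254)/(128 − 254) = -3800/-126 = 30.16.
p = 30 reproduces all three channels after rounding.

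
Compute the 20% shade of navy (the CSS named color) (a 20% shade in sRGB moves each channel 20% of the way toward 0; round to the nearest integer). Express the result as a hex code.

CSS navy is rgb(0, 0, 128).
Per channel, c → c + 0.2(0 − c):
  R: 0 + 0 = 0 → 0
  G: 0 + 0 = 0 → 0
  B: 128 − 25.6 = 102.4 → 102
rgb(0, 0, 102) = #000066.

#000066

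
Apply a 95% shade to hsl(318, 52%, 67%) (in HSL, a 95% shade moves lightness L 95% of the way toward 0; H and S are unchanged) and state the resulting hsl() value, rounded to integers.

hsl(318, 52%, 3%)

L moves 95% from 67 toward 0: 67 − 63.65 = 3.35 → 3.
H and S are unchanged.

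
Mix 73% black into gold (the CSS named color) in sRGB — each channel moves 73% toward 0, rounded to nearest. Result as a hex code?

#453A00

CSS gold is rgb(255, 215, 0).
A 73% shade moves each channel 73% toward 0:
  R: 255 − 186.15 = 68.85 → 69
  G: 215 + 0.73×(0−215) = 215 − 156.95 = 58.05 → 58
  B: 0 + 0.73×(0−0) = 0 + 0 = 0 → 0
rgb(69, 58, 0) = #453A00.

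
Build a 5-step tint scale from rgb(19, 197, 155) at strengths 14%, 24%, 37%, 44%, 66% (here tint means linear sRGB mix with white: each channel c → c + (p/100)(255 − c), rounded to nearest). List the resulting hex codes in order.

#34cda9, #4cd3b3, #6adac0, #7bdfc7, #afebdd

14%: (19 + 33.04 = 52.04→52, 197 + 8.12 = 205.12→205, 155 + 14 = 169→169) → #34cda9
24%: (19 + 56.64 = 75.64→76, 197 + 13.92 = 210.92→211, 155 + 24 = 179→179) → #4cd3b3
37%: (19 + 87.32 = 106.32→106, 197 + 21.46 = 218.46→218, 155 + 37 = 192→192) → #6adac0
44%: (19 + 103.84 = 122.84→123, 197 + 25.52 = 222.52→223, 155 + 44 = 199→199) → #7bdfc7
66%: (19 + 155.76 = 174.76→175, 197 + 38.28 = 235.28→235, 155 + 66 = 221→221) → #afebdd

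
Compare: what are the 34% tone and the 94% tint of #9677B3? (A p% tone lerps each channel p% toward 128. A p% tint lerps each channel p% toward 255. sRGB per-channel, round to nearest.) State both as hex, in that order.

#8F7AA2, #F9F7FA

#9677B3 is rgb(150, 119, 179).
34% tone:
  R: 150 − 7.48 = 142.52 → 143
  G: 119 + 3.06 = 122.06 → 122
  B: 179 − 17.34 = 161.66 → 162
  → #8F7AA2
94% tint:
  R: 150 + 0.94×(255−150) = 150 + 98.7 = 248.7 → 249
  G: 119 + 0.94×(255−119) = 119 + 127.84 = 246.84 → 247
  B: 179 + 0.94×(255−179) = 179 + 71.44 = 250.44 → 250
  → #F9F7FA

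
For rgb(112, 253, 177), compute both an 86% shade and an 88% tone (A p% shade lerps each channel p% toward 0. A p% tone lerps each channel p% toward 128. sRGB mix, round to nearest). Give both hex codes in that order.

86% shade:
  R: 112 − 96.32 = 15.68 → 16
  G: 253 + 0.86×(0−253) = 253 − 217.58 = 35.42 → 35
  B: 177 − 152.22 = 24.78 → 25
  → #102319
88% tone:
  R: 112 + 0.88×(128−112) = 112 + 14.08 = 126.08 → 126
  G: 253 + 0.88×(128−253) = 253 − 110 = 143 → 143
  B: 177 + 0.88×(128−177) = 177 − 43.12 = 133.88 → 134
  → #7e8f86

#102319, #7e8f86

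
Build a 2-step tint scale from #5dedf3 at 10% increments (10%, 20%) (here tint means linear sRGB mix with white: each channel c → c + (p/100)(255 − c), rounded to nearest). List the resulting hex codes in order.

#6deff4, #7df1f5

#5dedf3 is rgb(93, 237, 243).
10%: (93 + 16.2 = 109.2→109, 237 + 1.8 = 238.8→239, 243 + 1.2 = 244.2→244) → #6deff4
20%: (93 + 32.4 = 125.4→125, 237 + 3.6 = 240.6→241, 243 + 2.4 = 245.4→245) → #7df1f5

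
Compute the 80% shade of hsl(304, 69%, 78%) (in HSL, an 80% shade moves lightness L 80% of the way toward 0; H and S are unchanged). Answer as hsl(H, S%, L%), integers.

hsl(304, 69%, 16%)

L moves 80% from 78 toward 0: 78 − 62.4 = 15.6 → 16.
H and S are unchanged.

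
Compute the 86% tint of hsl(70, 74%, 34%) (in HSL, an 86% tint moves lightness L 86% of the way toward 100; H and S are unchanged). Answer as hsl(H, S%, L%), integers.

L moves 86% from 34 toward 100: 34 + 56.76 = 90.76 → 91.
H and S are unchanged.

hsl(70, 74%, 91%)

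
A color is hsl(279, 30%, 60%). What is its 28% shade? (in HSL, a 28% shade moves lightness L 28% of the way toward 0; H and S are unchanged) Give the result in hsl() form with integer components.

L moves 28% from 60 toward 0: 60 − 16.8 = 43.2 → 43.
H and S are unchanged.

hsl(279, 30%, 43%)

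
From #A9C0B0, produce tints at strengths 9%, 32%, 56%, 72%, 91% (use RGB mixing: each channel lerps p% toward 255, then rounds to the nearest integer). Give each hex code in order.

#A9C0B0 is rgb(169, 192, 176).
9%: (169 + 7.74 = 176.74→177, 192 + 5.67 = 197.67→198, 176 + 7.11 = 183.11→183) → #B1C6B7
32%: (169 + 27.52 = 196.52→197, 192 + 20.16 = 212.16→212, 176 + 25.28 = 201.28→201) → #C5D4C9
56%: (169 + 48.16 = 217.16→217, 192 + 35.28 = 227.28→227, 176 + 44.24 = 220.24→220) → #D9E3DC
72%: (169 + 61.92 = 230.92→231, 192 + 45.36 = 237.36→237, 176 + 56.88 = 232.88→233) → #E7EDE9
91%: (169 + 78.26 = 247.26→247, 192 + 57.33 = 249.33→249, 176 + 71.89 = 247.89→248) → #F7F9F8

#B1C6B7, #C5D4C9, #D9E3DC, #E7EDE9, #F7F9F8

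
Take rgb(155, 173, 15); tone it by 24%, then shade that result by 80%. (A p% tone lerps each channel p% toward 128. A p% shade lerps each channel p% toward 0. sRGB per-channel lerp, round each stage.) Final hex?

#1e2008

Per channel, c → c + 0.24(128 − c):
  R: 155 + 0.24×(128−155) = 155 − 6.48 = 148.52 → 149
  G: 173 − 10.8 = 162.2 → 162
  B: 15 + 0.24×(128−15) = 15 + 27.12 = 42.12 → 42
After the tone: rgb(149, 162, 42) = #95a22a.
An 80% shade moves each channel 80% toward 0:
  R: 149 + 0.8×(0−149) = 149 − 119.2 = 29.8 → 30
  G: 162 + 0.8×(0−162) = 162 − 129.6 = 32.4 → 32
  B: 42 − 33.6 = 8.4 → 8
rgb(30, 32, 8) = #1e2008.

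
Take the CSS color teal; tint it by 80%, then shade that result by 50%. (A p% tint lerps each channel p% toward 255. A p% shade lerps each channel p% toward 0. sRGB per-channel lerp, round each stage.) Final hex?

#667373

CSS teal is rgb(0, 128, 128).
An 80% tint moves each channel 80% toward 255:
  R: 0 + 204 = 204 → 204
  G: 128 + 101.6 = 229.6 → 230
  B: 128 + 101.6 = 229.6 → 230
After the tint: rgb(204, 230, 230) = #cce6e6.
A 50% shade moves each channel 50% toward 0:
  R: 204 + 0.5×(0−204) = 204 − 102 = 102 → 102
  G: 230 − 115 = 115 → 115
  B: 230 − 115 = 115 → 115
rgb(102, 115, 115) = #667373.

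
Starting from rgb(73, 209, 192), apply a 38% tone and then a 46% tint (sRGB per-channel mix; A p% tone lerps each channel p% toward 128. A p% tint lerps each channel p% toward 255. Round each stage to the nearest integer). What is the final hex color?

#a8d5d0

A 38% tone moves each channel 38% toward 128:
  R: 73 + 0.38×(128−73) = 73 + 20.9 = 93.9 → 94
  G: 209 − 30.78 = 178.22 → 178
  B: 192 − 24.32 = 167.68 → 168
After the tone: rgb(94, 178, 168) = #5eb2a8.
Lerp each channel 46% toward 255:
  R: 94 + 74.06 = 168.06 → 168
  G: 178 + 35.42 = 213.42 → 213
  B: 168 + 0.46×(255−168) = 168 + 40.02 = 208.02 → 208
rgb(168, 213, 208) = #a8d5d0.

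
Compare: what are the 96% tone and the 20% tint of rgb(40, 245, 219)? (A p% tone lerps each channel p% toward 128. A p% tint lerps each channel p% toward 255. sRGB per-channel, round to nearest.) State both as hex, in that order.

96% tone:
  R: 40 + 0.96×(128−40) = 40 + 84.48 = 124.48 → 124
  G: 245 + 0.96×(128−245) = 245 − 112.32 = 132.68 → 133
  B: 219 + 0.96×(128−219) = 219 − 87.36 = 131.64 → 132
  → #7C8584
20% tint:
  R: 40 + 43 = 83 → 83
  G: 245 + 0.2×(255−245) = 245 + 2 = 247 → 247
  B: 219 + 7.2 = 226.2 → 226
  → #53F7E2

#7C8584, #53F7E2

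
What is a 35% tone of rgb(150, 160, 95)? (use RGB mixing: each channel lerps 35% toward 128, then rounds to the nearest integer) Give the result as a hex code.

Lerp each channel 35% toward 128:
  R: 150 + 0.35×(128−150) = 150 − 7.7 = 142.3 → 142
  G: 160 + 0.35×(128−160) = 160 − 11.2 = 148.8 → 149
  B: 95 + 0.35×(128−95) = 95 + 11.55 = 106.55 → 107
rgb(142, 149, 107) = #8E956B.

#8E956B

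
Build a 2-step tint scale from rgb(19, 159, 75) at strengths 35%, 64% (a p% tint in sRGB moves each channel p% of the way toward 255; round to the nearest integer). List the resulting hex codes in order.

#66c18a, #aadcbe

35%: (19 + 82.6 = 101.6→102, 159 + 33.6 = 192.6→193, 75 + 63 = 138→138) → #66c18a
64%: (19 + 151.04 = 170.04→170, 159 + 61.44 = 220.44→220, 75 + 115.2 = 190.2→190) → #aadcbe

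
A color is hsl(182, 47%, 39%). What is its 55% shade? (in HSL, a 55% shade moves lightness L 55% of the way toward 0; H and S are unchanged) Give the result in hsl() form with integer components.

L moves 55% from 39 toward 0: 39 − 21.45 = 17.55 → 18.
H and S are unchanged.

hsl(182, 47%, 18%)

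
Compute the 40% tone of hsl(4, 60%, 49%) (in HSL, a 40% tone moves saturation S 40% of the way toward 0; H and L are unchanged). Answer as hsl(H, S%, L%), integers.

S moves 40% from 60 toward 0: 60 − 24 = 36 → 36.
H and L are unchanged.

hsl(4, 36%, 49%)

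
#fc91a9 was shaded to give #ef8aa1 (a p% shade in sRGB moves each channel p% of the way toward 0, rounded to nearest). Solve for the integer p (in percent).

#fc91a9 is rgb(252, 145, 169); #ef8aa1 is rgb(239, 138, 161).
On the R channel (widest range): 239 ≈ 252 + (p/100)(0 − 252), so p ≈ 100×(239 − 252)/(0 − 252) = -1300/-252 = 5.16.
p = 5 reproduces all three channels after rounding.

5%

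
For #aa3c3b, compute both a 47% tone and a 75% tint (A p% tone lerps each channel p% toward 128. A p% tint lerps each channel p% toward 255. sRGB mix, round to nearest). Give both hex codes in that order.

#965c5b, #eacece

#aa3c3b is rgb(170, 60, 59).
47% tone:
  R: 170 − 19.74 = 150.26 → 150
  G: 60 + 31.96 = 91.96 → 92
  B: 59 + 0.47×(128−59) = 59 + 32.43 = 91.43 → 91
  → #965c5b
75% tint:
  R: 170 + 0.75×(255−170) = 170 + 63.75 = 233.75 → 234
  G: 60 + 0.75×(255−60) = 60 + 146.25 = 206.25 → 206
  B: 59 + 0.75×(255−59) = 59 + 147 = 206 → 206
  → #eacece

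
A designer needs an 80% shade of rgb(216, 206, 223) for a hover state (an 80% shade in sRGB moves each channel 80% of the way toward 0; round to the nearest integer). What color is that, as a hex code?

#2B292D

An 80% shade moves each channel 80% toward 0:
  R: 216 − 172.8 = 43.2 → 43
  G: 206 + 0.8×(0−206) = 206 − 164.8 = 41.2 → 41
  B: 223 − 178.4 = 44.6 → 45
rgb(43, 41, 45) = #2B292D.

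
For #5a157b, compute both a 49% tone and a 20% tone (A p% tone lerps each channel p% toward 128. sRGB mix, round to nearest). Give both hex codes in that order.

#5a157b is rgb(90, 21, 123).
49% tone:
  R: 90 + 18.62 = 108.62 → 109
  G: 21 + 0.49×(128−21) = 21 + 52.43 = 73.43 → 73
  B: 123 + 0.49×(128−123) = 123 + 2.45 = 125.45 → 125
  → #6d497d
20% tone:
  R: 90 + 0.2×(128−90) = 90 + 7.6 = 97.6 → 98
  G: 21 + 0.2×(128−21) = 21 + 21.4 = 42.4 → 42
  B: 123 + 0.2×(128−123) = 123 + 1 = 124 → 124
  → #622a7c

#6d497d, #622a7c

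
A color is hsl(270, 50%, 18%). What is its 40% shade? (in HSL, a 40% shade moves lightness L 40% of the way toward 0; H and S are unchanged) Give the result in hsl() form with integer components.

hsl(270, 50%, 11%)

L moves 40% from 18 toward 0: 18 − 7.2 = 10.8 → 11.
H and S are unchanged.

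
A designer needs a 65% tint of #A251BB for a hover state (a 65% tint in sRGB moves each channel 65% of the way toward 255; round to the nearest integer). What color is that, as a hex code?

#A251BB is rgb(162, 81, 187).
Lerp each channel 65% toward 255:
  R: 162 + 60.45 = 222.45 → 222
  G: 81 + 113.1 = 194.1 → 194
  B: 187 + 0.65×(255−187) = 187 + 44.2 = 231.2 → 231
rgb(222, 194, 231) = #DEC2E7.

#DEC2E7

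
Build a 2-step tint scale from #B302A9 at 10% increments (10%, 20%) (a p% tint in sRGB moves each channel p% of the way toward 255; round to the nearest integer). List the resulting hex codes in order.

#B302A9 is rgb(179, 2, 169).
10%: (179 + 7.6 = 186.6→187, 2 + 25.3 = 27.3→27, 169 + 8.6 = 177.6→178) → #BB1BB2
20%: (179 + 15.2 = 194.2→194, 2 + 50.6 = 52.6→53, 169 + 17.2 = 186.2→186) → #C235BA

#BB1BB2, #C235BA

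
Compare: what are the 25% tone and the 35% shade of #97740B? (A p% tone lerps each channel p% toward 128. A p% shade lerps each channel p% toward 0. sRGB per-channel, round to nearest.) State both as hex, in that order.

#917728, #624B07

#97740B is rgb(151, 116, 11).
25% tone:
  R: 151 + 0.25×(128−151) = 151 − 5.75 = 145.25 → 145
  G: 116 + 0.25×(128−116) = 116 + 3 = 119 → 119
  B: 11 + 0.25×(128−11) = 11 + 29.25 = 40.25 → 40
  → #917728
35% shade:
  R: 151 + 0.35×(0−151) = 151 − 52.85 = 98.15 → 98
  G: 116 + 0.35×(0−116) = 116 − 40.6 = 75.4 → 75
  B: 11 − 3.85 = 7.15 → 7
  → #624B07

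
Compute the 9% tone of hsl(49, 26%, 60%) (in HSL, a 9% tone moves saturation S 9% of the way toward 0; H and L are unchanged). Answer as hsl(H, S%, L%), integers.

hsl(49, 24%, 60%)

S moves 9% from 26 toward 0: 26 − 2.34 = 23.66 → 24.
H and L are unchanged.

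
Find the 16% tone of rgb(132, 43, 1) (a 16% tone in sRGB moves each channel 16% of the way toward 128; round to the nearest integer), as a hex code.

A 16% tone moves each channel 16% toward 128:
  R: 132 + 0.16×(128−132) = 132 − 0.64 = 131.36 → 131
  G: 43 + 13.6 = 56.6 → 57
  B: 1 + 0.16×(128−1) = 1 + 20.32 = 21.32 → 21
rgb(131, 57, 21) = #833915.

#833915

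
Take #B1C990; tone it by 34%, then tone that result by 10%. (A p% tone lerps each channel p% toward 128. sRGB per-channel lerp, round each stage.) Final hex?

#B1C990 is rgb(177, 201, 144).
A 34% tone moves each channel 34% toward 128:
  R: 177 − 16.66 = 160.34 → 160
  G: 201 + 0.34×(128−201) = 201 − 24.82 = 176.18 → 176
  B: 144 + 0.34×(128−144) = 144 − 5.44 = 138.56 → 139
After the tone: rgb(160, 176, 139) = #A0B08B.
A 10% tone moves each channel 10% toward 128:
  R: 160 − 3.2 = 156.8 → 157
  G: 176 + 0.1×(128−176) = 176 − 4.8 = 171.2 → 171
  B: 139 + 0.1×(128−139) = 139 − 1.1 = 137.9 → 138
rgb(157, 171, 138) = #9DAB8A.

#9DAB8A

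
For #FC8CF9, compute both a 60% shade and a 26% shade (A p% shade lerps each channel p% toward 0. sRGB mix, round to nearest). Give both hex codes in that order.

#653864, #BA68B8

#FC8CF9 is rgb(252, 140, 249).
60% shade:
  R: 252 + 0.6×(0−252) = 252 − 151.2 = 100.8 → 101
  G: 140 + 0.6×(0−140) = 140 − 84 = 56 → 56
  B: 249 + 0.6×(0−249) = 249 − 149.4 = 99.6 → 100
  → #653864
26% shade:
  R: 252 − 65.52 = 186.48 → 186
  G: 140 + 0.26×(0−140) = 140 − 36.4 = 103.6 → 104
  B: 249 − 64.74 = 184.26 → 184
  → #BA68B8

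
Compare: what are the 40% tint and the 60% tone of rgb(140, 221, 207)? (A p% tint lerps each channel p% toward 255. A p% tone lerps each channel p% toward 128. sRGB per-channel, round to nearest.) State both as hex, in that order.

#BAEBE2, #85A5A0

40% tint:
  R: 140 + 46 = 186 → 186
  G: 221 + 13.6 = 234.6 → 235
  B: 207 + 19.2 = 226.2 → 226
  → #BAEBE2
60% tone:
  R: 140 + 0.6×(128−140) = 140 − 7.2 = 132.8 → 133
  G: 221 − 55.8 = 165.2 → 165
  B: 207 + 0.6×(128−207) = 207 − 47.4 = 159.6 → 160
  → #85A5A0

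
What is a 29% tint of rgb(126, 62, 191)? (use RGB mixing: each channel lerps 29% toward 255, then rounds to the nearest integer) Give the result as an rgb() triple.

rgb(163, 118, 210)

Lerp each channel 29% toward 255:
  R: 126 + 0.29×(255−126) = 126 + 37.41 = 163.41 → 163
  G: 62 + 0.29×(255−62) = 62 + 55.97 = 117.97 → 118
  B: 191 + 0.29×(255−191) = 191 + 18.56 = 209.56 → 210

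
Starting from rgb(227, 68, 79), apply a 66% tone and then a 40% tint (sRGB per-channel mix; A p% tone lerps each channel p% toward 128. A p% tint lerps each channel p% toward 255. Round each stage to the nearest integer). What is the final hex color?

#C7A7A9

Lerp each channel 66% toward 128:
  R: 227 + 0.66×(128−227) = 227 − 65.34 = 161.66 → 162
  G: 68 + 39.6 = 107.6 → 108
  B: 79 + 0.66×(128−79) = 79 + 32.34 = 111.34 → 111
After the tone: rgb(162, 108, 111) = #A26C6F.
Per channel, c → c + 0.4(255 − c):
  R: 162 + 37.2 = 199.2 → 199
  G: 108 + 58.8 = 166.8 → 167
  B: 111 + 0.4×(255−111) = 111 + 57.6 = 168.6 → 169
rgb(199, 167, 169) = #C7A7A9.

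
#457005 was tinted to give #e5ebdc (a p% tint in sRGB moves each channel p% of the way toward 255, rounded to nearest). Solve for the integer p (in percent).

86%

#457005 is rgb(69, 112, 5); #e5ebdc is rgb(229, 235, 220).
On the B channel (widest range): 220 ≈ 5 + (p/100)(255 − 5), so p ≈ 100×(220 − 5)/(255 − 5) = 21500/250 = 86.00.
p = 86 reproduces all three channels after rounding.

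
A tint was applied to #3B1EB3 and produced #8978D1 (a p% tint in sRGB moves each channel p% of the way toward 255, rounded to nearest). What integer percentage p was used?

40%

#3B1EB3 is rgb(59, 30, 179); #8978D1 is rgb(137, 120, 209).
On the G channel (widest range): 120 ≈ 30 + (p/100)(255 − 30), so p ≈ 100×(120 − 30)/(255 − 30) = 9000/225 = 40.00.
p = 40 reproduces all three channels after rounding.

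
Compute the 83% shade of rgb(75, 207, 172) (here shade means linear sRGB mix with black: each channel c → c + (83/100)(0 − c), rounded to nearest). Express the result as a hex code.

Lerp each channel 83% toward 0:
  R: 75 + 0.83×(0−75) = 75 − 62.25 = 12.75 → 13
  G: 207 − 171.81 = 35.19 → 35
  B: 172 + 0.83×(0−172) = 172 − 142.76 = 29.24 → 29
rgb(13, 35, 29) = #0d231d.

#0d231d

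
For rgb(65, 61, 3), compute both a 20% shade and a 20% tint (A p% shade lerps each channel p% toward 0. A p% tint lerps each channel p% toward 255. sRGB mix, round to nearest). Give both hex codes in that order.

#343102, #676435

20% shade:
  R: 65 + 0.2×(0−65) = 65 − 13 = 52 → 52
  G: 61 + 0.2×(0−61) = 61 − 12.2 = 48.8 → 49
  B: 3 + 0.2×(0−3) = 3 − 0.6 = 2.4 → 2
  → #343102
20% tint:
  R: 65 + 38 = 103 → 103
  G: 61 + 38.8 = 99.8 → 100
  B: 3 + 50.4 = 53.4 → 53
  → #676435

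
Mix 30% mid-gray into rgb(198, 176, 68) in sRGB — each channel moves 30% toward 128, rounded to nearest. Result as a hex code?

#b1a256

A 30% tone moves each channel 30% toward 128:
  R: 198 + 0.3×(128−198) = 198 − 21 = 177 → 177
  G: 176 + 0.3×(128−176) = 176 − 14.4 = 161.6 → 162
  B: 68 + 18 = 86 → 86
rgb(177, 162, 86) = #b1a256.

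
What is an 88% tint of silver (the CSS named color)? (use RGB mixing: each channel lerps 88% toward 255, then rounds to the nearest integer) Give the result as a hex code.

CSS silver is rgb(192, 192, 192).
Lerp each channel 88% toward 255:
  R: 192 + 55.44 = 247.44 → 247
  G: 192 + 0.88×(255−192) = 192 + 55.44 = 247.44 → 247
  B: 192 + 55.44 = 247.44 → 247
rgb(247, 247, 247) = #f7f7f7.

#f7f7f7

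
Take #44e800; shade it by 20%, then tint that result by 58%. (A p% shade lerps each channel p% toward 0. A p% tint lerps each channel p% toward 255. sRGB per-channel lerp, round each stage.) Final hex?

#abe294

#44e800 is rgb(68, 232, 0).
Per channel, c → c + 0.2(0 − c):
  R: 68 + 0.2×(0−68) = 68 − 13.6 = 54.4 → 54
  G: 232 + 0.2×(0−232) = 232 − 46.4 = 185.6 → 186
  B: 0 + 0.2×(0−0) = 0 + 0 = 0 → 0
After the shade: rgb(54, 186, 0) = #36ba00.
Lerp each channel 58% toward 255:
  R: 54 + 0.58×(255−54) = 54 + 116.58 = 170.58 → 171
  G: 186 + 0.58×(255−186) = 186 + 40.02 = 226.02 → 226
  B: 0 + 147.9 = 147.9 → 148
rgb(171, 226, 148) = #abe294.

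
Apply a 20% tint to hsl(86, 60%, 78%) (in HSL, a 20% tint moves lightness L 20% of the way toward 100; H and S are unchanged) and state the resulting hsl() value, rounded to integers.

L moves 20% from 78 toward 100: 78 + 4.4 = 82.4 → 82.
H and S are unchanged.

hsl(86, 60%, 82%)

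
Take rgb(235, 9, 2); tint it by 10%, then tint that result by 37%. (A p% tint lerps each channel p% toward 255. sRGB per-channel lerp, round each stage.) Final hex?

Lerp each channel 10% toward 255:
  R: 235 + 2 = 237 → 237
  G: 9 + 24.6 = 33.6 → 34
  B: 2 + 25.3 = 27.3 → 27
After the tint: rgb(237, 34, 27) = #ed221b.
Per channel, c → c + 0.37(255 − c):
  R: 237 + 6.66 = 243.66 → 244
  G: 34 + 81.77 = 115.77 → 116
  B: 27 + 84.36 = 111.36 → 111
rgb(244, 116, 111) = #f4746f.

#f4746f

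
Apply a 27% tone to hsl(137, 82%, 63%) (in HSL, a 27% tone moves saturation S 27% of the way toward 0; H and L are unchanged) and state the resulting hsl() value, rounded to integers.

hsl(137, 60%, 63%)

S moves 27% from 82 toward 0: 82 − 22.14 = 59.86 → 60.
H and L are unchanged.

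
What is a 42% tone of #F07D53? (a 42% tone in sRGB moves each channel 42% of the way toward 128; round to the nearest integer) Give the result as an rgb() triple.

rgb(193, 126, 102)

#F07D53 is rgb(240, 125, 83).
Lerp each channel 42% toward 128:
  R: 240 + 0.42×(128−240) = 240 − 47.04 = 192.96 → 193
  G: 125 + 1.26 = 126.26 → 126
  B: 83 + 0.42×(128−83) = 83 + 18.9 = 101.9 → 102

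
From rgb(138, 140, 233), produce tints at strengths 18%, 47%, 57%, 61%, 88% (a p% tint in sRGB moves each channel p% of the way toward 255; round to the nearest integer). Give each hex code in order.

#9FA1ED, #C1C2F3, #CDCEF6, #D1D2F6, #F1F1FC

18%: (138 + 21.06 = 159.06→159, 140 + 20.7 = 160.7→161, 233 + 3.96 = 236.96→237) → #9FA1ED
47%: (138 + 54.99 = 192.99→193, 140 + 54.05 = 194.05→194, 233 + 10.34 = 243.34→243) → #C1C2F3
57%: (138 + 66.69 = 204.69→205, 140 + 65.55 = 205.55→206, 233 + 12.54 = 245.54→246) → #CDCEF6
61%: (138 + 71.37 = 209.37→209, 140 + 70.15 = 210.15→210, 233 + 13.42 = 246.42→246) → #D1D2F6
88%: (138 + 102.96 = 240.96→241, 140 + 101.2 = 241.2→241, 233 + 19.36 = 252.36→252) → #F1F1FC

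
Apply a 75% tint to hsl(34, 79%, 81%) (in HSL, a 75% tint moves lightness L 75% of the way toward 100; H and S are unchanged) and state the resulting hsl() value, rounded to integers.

hsl(34, 79%, 95%)

L moves 75% from 81 toward 100: 81 + 14.25 = 95.25 → 95.
H and S are unchanged.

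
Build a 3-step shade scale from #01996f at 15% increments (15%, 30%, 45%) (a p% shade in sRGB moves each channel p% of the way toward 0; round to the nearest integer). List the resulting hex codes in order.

#01996f is rgb(1, 153, 111).
15%: (1→1, 153 − 22.95 = 130.05→130, 111 − 16.65 = 94.35→94) → #01825e
30%: (1→1, 153 − 45.9 = 107.1→107, 111 − 33.3 = 77.7→78) → #016b4e
45%: (1→1, 153 − 68.85 = 84.15→84, 111 − 49.95 = 61.05→61) → #01543d

#01825e, #016b4e, #01543d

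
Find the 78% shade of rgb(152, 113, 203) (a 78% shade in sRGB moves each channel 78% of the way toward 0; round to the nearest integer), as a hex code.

#21192d

Lerp each channel 78% toward 0:
  R: 152 − 118.56 = 33.44 → 33
  G: 113 − 88.14 = 24.86 → 25
  B: 203 − 158.34 = 44.66 → 45
rgb(33, 25, 45) = #21192d.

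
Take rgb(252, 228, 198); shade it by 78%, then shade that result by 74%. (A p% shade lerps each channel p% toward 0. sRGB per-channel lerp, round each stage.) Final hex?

#0E0D0B

Lerp each channel 78% toward 0:
  R: 252 − 196.56 = 55.44 → 55
  G: 228 − 177.84 = 50.16 → 50
  B: 198 + 0.78×(0−198) = 198 − 154.44 = 43.56 → 44
After the shade: rgb(55, 50, 44) = #37322C.
Per channel, c → c + 0.74(0 − c):
  R: 55 − 40.7 = 14.3 → 14
  G: 50 + 0.74×(0−50) = 50 − 37 = 13 → 13
  B: 44 − 32.56 = 11.44 → 11
rgb(14, 13, 11) = #0E0D0B.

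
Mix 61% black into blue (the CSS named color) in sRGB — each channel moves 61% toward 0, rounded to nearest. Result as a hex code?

CSS blue is rgb(0, 0, 255).
Per channel, c → c + 0.61(0 − c):
  R: 0 + 0.61×(0−0) = 0 + 0 = 0 → 0
  G: 0 + 0.61×(0−0) = 0 + 0 = 0 → 0
  B: 255 + 0.61×(0−255) = 255 − 155.55 = 99.45 → 99
rgb(0, 0, 99) = #000063.

#000063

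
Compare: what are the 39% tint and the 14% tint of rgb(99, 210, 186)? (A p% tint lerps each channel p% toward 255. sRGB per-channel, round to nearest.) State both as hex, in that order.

#A0E4D5, #79D8C4

39% tint:
  R: 99 + 0.39×(255−99) = 99 + 60.84 = 159.84 → 160
  G: 210 + 0.39×(255−210) = 210 + 17.55 = 227.55 → 228
  B: 186 + 0.39×(255−186) = 186 + 26.91 = 212.91 → 213
  → #A0E4D5
14% tint:
  R: 99 + 0.14×(255−99) = 99 + 21.84 = 120.84 → 121
  G: 210 + 6.3 = 216.3 → 216
  B: 186 + 0.14×(255−186) = 186 + 9.66 = 195.66 → 196
  → #79D8C4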